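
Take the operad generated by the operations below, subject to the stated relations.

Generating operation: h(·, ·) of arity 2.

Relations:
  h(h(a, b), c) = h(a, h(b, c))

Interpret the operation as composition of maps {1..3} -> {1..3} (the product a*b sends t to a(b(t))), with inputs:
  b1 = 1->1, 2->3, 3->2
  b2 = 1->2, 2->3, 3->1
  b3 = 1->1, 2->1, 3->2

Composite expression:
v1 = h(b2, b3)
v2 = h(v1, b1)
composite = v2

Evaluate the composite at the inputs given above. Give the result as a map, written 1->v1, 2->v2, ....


1->2, 2->3, 3->2

h(b2, b3) = 1->2, 2->2, 3->3
h(h(b2, b3), b1) = 1->2, 2->3, 3->2


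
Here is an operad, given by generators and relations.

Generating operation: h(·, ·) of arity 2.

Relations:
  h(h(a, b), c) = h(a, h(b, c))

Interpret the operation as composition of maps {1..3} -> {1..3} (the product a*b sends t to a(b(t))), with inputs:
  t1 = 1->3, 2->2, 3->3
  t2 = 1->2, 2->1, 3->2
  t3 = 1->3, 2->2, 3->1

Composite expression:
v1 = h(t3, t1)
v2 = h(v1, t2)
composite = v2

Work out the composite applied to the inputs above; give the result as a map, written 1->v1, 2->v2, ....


1->2, 2->1, 3->2

h(t3, t1) = 1->1, 2->2, 3->1
h(h(t3, t1), t2) = 1->2, 2->1, 3->2


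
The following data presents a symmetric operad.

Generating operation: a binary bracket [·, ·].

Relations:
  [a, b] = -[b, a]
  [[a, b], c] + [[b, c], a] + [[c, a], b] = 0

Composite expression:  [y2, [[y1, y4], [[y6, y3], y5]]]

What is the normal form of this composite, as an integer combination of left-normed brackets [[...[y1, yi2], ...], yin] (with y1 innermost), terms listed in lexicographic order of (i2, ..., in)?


Left-normed coefficients sit on the y1-initial expansion words.
Composite bracket: [y2, [[y1, y4], [[y6, y3], y5]]]
Expanding via [a, b] = ab - ba: 32 signed words (2^5 = 32).
Words beginning with y1 determine it all:
  the word y1y4y3y6y5y2 carries sign +1 and contributes +[[[[[y1, y4], y3], y6], y5], y2]
  the word y1y4y5y3y6y2 carries sign -1 and contributes -[[[[[y1, y4], y5], y3], y6], y2]
  the word y1y4y5y6y3y2 carries sign +1 and contributes +[[[[[y1, y4], y5], y6], y3], y2]
  the word y1y4y6y3y5y2 carries sign -1 and contributes -[[[[[y1, y4], y6], y3], y5], y2]

[[[[[y1, y4], y3], y6], y5], y2] - [[[[[y1, y4], y5], y3], y6], y2] + [[[[[y1, y4], y5], y6], y3], y2] - [[[[[y1, y4], y6], y3], y5], y2]


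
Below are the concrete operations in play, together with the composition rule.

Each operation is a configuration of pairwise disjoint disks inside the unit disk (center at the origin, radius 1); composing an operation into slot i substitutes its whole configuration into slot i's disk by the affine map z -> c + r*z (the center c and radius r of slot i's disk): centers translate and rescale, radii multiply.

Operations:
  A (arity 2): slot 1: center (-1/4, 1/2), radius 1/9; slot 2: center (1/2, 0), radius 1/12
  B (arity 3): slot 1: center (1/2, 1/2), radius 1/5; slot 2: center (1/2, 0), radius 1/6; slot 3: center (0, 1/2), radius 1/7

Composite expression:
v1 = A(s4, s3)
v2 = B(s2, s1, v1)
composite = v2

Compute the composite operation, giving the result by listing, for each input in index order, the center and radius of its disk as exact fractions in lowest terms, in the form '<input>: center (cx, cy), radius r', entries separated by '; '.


s1: center (1/2, 0), radius 1/6; s2: center (1/2, 1/2), radius 1/5; s3: center (1/14, 1/2), radius 1/84; s4: center (-1/28, 4/7), radius 1/63

Only the slot chain above each s matters under B; compose those maps.
input s2: composing its 1 substitution step yields center (1/2, 1/2), radius 1/5
input s1: composing its 1 substitution step yields center (1/2, 0), radius 1/6
input s4: composing its 2 substitution steps yields center (-1/28, 4/7), radius 1/63
input s3: composing its 2 substitution steps yields center (1/14, 1/2), radius 1/84


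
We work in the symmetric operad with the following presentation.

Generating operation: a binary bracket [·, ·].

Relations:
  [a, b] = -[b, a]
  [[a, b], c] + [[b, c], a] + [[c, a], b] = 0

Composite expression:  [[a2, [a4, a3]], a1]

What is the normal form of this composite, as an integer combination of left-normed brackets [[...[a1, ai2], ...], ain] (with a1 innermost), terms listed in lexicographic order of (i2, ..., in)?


[[[a1, a2], a3], a4] - [[[a1, a2], a4], a3] - [[[a1, a3], a4], a2] + [[[a1, a4], a3], a2]

Antisymmetry and Jacobi reduce to a1-anchored left-normed brackets.
Composite bracket: [[a2, [a4, a3]], a1]
Under [a, b] = ab - ba we get 8 signed associative words (2^3 = 8).
Coefficients come from the a1-initial words:
  the word a1a2a3a4 carries sign +1 and contributes +[[[a1, a2], a3], a4]
  the word a1a2a4a3 carries sign -1 and contributes -[[[a1, a2], a4], a3]
  the word a1a3a4a2 carries sign -1 and contributes -[[[a1, a3], a4], a2]
  the word a1a4a3a2 carries sign +1 and contributes +[[[a1, a4], a3], a2]


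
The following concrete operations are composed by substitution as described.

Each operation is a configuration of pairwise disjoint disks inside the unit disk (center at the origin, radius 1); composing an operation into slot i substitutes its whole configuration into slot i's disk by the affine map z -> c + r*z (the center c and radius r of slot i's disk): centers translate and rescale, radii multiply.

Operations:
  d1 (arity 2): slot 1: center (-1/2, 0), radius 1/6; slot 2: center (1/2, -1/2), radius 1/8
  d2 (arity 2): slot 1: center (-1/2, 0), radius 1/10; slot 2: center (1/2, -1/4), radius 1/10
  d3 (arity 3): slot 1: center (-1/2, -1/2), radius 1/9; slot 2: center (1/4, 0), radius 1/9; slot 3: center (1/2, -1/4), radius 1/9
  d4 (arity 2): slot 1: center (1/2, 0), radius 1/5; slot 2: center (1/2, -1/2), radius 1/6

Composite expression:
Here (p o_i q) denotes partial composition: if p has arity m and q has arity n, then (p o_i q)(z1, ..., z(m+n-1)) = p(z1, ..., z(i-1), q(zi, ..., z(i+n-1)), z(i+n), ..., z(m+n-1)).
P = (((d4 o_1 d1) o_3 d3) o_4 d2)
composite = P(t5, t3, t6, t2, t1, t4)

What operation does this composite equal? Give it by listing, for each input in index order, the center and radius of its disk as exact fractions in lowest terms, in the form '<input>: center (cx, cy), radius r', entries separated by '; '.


t1: center (119/216, -109/216), radius 1/540; t2: center (115/216, -1/2), radius 1/540; t3: center (3/5, -1/10), radius 1/40; t4: center (7/12, -13/24), radius 1/54; t5: center (2/5, 0), radius 1/30; t6: center (5/12, -7/12), radius 1/54

Nesting under d4 composes maps z -> c + r*z down each t-path.
tracing t5 down its 2-map path: center (2/5, 0), radius 1/30
tracing t3 down its 2-map path: center (3/5, -1/10), radius 1/40
tracing t6 down its 2-map path: center (5/12, -7/12), radius 1/54
tracing t2 down its 3-map path: center (115/216, -1/2), radius 1/540
tracing t1 down its 3-map path: center (119/216, -109/216), radius 1/540
tracing t4 down its 2-map path: center (7/12, -13/24), radius 1/54


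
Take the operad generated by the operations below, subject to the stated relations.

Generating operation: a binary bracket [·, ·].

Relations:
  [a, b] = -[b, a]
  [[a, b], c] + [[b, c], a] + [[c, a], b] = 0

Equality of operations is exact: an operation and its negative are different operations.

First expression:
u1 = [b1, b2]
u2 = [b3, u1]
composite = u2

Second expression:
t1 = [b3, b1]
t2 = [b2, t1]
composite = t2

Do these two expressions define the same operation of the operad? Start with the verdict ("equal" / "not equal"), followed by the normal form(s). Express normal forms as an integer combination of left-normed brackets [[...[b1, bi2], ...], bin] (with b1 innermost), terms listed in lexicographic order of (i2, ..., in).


The first expression reduces to -[[b1, b2], b3]
The second expression reduces to [[b1, b3], b2]
Distinct normal forms: not equal.

not equal — first -[[b1, b2], b3], second [[b1, b3], b2]


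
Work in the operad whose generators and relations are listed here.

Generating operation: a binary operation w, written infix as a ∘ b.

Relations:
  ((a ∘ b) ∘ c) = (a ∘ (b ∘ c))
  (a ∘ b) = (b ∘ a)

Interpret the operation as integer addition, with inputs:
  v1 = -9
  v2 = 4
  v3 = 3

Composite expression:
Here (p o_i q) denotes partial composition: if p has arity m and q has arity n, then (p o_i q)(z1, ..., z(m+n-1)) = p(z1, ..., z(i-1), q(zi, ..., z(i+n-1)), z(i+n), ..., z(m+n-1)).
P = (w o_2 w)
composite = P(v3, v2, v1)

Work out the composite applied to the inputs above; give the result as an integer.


(v2 ∘ v1) = -5
(v3 ∘ (v2 ∘ v1)) = -2

-2


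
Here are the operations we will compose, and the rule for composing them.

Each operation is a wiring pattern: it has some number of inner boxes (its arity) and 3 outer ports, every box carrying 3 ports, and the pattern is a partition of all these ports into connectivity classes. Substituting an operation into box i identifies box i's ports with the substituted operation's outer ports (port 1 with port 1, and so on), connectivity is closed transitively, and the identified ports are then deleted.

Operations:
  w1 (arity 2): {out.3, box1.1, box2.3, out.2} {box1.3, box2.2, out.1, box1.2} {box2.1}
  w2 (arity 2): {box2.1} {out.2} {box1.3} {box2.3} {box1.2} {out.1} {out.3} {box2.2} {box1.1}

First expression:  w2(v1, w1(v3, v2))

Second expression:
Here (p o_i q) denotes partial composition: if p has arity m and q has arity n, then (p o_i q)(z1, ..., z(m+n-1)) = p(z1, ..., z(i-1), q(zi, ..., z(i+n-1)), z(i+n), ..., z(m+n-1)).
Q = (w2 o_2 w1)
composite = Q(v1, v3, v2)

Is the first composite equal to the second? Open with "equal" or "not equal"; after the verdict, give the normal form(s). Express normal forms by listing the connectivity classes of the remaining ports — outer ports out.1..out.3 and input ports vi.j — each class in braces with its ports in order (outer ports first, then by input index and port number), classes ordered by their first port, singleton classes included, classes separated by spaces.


equal — both sides give {out.1} {out.2} {out.3} {v1.1} {v1.2} {v1.3} {v2.1} {v2.2, v3.2, v3.3} {v2.3, v3.1}

Normal form of the first expression: {out.1} {out.2} {out.3} {v1.1} {v1.2} {v1.3} {v2.1} {v2.2, v3.2, v3.3} {v2.3, v3.1}
Normal form of the second expression: {out.1} {out.2} {out.3} {v1.1} {v1.2} {v1.3} {v2.1} {v2.2, v3.2, v3.3} {v2.3, v3.1}
The forms coincide; equal.


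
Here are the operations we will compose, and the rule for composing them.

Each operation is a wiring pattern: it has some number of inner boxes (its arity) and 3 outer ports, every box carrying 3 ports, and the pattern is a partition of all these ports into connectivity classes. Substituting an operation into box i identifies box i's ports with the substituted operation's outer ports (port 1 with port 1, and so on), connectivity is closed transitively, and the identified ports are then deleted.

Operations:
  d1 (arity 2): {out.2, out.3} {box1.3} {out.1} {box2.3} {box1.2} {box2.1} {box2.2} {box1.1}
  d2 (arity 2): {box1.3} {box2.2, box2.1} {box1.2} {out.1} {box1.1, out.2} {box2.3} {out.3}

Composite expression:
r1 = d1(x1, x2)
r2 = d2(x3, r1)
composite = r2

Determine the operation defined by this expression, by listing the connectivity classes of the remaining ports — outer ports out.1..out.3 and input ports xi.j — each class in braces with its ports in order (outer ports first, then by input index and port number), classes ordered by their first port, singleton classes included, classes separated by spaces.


{out.1} {out.2, x3.1} {out.3} {x1.1} {x1.2} {x1.3} {x2.1} {x2.2} {x2.3} {x3.2} {x3.3}

Substituting into d2 glues patterns; closure does the rest.
d1 over (x1, x2) gives {out.1} {out.2, out.3} {x1.1} {x1.2} {x1.3} {x2.1} {x2.2} {x2.3}, out.j being that stage's outer ports
d2 over (x3, x1, x2) gives {out.1} {out.2, x3.1} {out.3} {x1.1} {x1.2} {x1.3} {x2.1} {x2.2} {x2.3} {x3.2} {x3.3}, out.j being that stage's outer ports


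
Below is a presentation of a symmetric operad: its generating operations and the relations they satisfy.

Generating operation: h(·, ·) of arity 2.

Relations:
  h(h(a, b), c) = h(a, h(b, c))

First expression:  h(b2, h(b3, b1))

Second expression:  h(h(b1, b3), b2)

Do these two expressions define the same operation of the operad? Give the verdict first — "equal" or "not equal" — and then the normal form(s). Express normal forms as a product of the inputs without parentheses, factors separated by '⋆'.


The first expression reduces to b2 ⋆ b3 ⋆ b1
The second expression reduces to b1 ⋆ b3 ⋆ b2
The normal forms differ: not equal.

not equal; first: b2 ⋆ b3 ⋆ b1; second: b1 ⋆ b3 ⋆ b2


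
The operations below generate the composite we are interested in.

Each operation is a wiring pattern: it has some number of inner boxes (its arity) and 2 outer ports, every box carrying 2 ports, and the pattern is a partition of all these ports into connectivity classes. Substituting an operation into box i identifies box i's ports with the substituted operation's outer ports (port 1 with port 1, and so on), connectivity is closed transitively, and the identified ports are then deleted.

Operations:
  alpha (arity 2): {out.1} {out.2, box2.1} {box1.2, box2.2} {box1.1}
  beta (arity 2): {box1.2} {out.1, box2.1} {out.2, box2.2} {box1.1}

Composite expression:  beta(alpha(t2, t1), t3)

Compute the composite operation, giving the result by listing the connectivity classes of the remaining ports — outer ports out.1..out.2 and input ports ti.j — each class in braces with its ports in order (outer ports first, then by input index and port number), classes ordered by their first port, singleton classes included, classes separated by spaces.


Two ports join when wires chain via beta-identified ports.
after alpha, the pattern on (t2, t1) reads {out.1} {out.2, t1.1} {t1.2, t2.2} {t2.1} (out.j = its outer ports)
after beta, the pattern on (t2, t1, t3) reads {out.1, t3.1} {out.2, t3.2} {t1.1} {t1.2, t2.2} {t2.1} (out.j = its outer ports)

{out.1, t3.1} {out.2, t3.2} {t1.1} {t1.2, t2.2} {t2.1}


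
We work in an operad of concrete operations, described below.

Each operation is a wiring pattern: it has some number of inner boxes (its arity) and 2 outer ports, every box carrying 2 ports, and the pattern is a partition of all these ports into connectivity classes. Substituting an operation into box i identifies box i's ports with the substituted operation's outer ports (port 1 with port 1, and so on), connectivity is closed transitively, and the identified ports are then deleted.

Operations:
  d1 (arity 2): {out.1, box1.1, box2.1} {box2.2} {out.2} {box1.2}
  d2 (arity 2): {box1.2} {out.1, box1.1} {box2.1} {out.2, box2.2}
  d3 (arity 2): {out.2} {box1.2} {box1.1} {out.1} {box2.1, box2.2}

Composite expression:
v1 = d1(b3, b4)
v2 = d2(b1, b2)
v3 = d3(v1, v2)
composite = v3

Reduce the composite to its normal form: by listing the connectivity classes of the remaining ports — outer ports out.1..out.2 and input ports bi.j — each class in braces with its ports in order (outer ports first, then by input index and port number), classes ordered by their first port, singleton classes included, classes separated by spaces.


Treat the ports identified at d3 as solder joints: merge, then drop.
d1 over (b3, b4) gives {out.1, b3.1, b4.1} {out.2} {b3.2} {b4.2}, out.j being that stage's outer ports
d2 over (b1, b2) gives {out.1, b1.1} {out.2, b2.2} {b1.2} {b2.1}, out.j being that stage's outer ports
d3 over (b3, b4, b1, b2) gives {out.1} {out.2} {b1.1, b2.2} {b1.2} {b2.1} {b3.1, b4.1} {b3.2} {b4.2}, out.j being that stage's outer ports

{out.1} {out.2} {b1.1, b2.2} {b1.2} {b2.1} {b3.1, b4.1} {b3.2} {b4.2}


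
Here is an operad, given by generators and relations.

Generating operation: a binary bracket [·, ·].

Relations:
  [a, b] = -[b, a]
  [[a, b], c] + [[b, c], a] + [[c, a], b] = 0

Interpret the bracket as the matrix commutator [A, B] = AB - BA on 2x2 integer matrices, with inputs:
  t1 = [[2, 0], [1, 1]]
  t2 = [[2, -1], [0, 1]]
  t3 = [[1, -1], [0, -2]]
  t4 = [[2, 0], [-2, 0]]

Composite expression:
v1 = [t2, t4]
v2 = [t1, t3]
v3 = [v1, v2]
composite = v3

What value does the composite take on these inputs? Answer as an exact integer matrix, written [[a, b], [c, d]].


[[8, -8], [-8, -8]]


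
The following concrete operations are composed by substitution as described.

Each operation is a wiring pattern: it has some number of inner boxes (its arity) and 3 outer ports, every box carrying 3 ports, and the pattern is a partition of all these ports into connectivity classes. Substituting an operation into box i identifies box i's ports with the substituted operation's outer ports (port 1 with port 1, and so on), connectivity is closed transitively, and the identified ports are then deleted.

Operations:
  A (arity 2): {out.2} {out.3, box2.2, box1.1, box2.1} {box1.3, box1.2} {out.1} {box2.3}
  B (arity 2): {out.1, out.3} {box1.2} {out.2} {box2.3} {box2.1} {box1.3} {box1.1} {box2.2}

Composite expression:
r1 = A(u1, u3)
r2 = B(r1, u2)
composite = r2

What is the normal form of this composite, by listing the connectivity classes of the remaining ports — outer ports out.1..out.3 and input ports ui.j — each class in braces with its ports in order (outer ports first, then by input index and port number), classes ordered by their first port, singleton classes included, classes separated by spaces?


{out.1, out.3} {out.2} {u1.1, u3.1, u3.2} {u1.2, u1.3} {u2.1} {u2.2} {u2.3} {u3.3}


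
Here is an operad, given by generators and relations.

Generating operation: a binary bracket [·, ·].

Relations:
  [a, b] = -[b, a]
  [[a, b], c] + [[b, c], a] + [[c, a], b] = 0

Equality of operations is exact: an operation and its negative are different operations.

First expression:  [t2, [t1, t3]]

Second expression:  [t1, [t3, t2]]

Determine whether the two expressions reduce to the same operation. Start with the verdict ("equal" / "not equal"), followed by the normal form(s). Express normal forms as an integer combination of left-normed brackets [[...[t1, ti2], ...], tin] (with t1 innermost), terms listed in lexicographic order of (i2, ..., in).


not equal: they reduce to -[[t1, t3], t2] and -[[t1, t2], t3] + [[t1, t3], t2]

The first expression, normalized: -[[t1, t3], t2]
The second expression, normalized: -[[t1, t2], t3] + [[t1, t3], t2]
The normal forms differ: not equal.


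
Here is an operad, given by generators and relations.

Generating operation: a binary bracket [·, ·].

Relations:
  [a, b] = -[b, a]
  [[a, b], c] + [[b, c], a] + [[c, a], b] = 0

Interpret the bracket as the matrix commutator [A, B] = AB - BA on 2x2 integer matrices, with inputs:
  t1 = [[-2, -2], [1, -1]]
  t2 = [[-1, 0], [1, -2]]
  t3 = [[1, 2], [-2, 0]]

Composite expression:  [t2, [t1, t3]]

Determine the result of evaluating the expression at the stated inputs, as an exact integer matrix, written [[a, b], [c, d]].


[t1, t3] = [[2, 0], [-1, -2]]
[t2, [t1, t3]] = [[0, 0], [5, 0]]

[[0, 0], [5, 0]]


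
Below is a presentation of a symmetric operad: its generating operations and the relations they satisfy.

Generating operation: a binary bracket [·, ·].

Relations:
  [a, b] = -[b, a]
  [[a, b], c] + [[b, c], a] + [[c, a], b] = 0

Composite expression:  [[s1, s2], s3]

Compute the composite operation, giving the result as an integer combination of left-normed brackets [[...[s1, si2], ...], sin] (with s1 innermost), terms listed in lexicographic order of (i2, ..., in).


[[s1, s2], s3]

Expand each bracket as ab - ba; the s1-initial words give the coefficients.
Composite bracket: [[s1, s2], s3]
Full expansion: 4 signed words from ab - ba (2^2 = 4).
Words beginning with s1 determine it all:
  the word s1s2s3 carries sign +1 and contributes +[[s1, s2], s3]


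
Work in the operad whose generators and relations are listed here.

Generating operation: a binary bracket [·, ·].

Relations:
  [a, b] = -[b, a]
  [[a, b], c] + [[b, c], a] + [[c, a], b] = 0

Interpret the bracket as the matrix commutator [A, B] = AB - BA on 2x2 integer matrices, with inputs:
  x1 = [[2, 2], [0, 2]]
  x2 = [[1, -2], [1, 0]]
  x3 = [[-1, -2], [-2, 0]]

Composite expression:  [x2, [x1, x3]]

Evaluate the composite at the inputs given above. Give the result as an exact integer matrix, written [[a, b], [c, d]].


[x1, x3] = [[-4, 2], [0, 4]]
[x2, [x1, x3]] = [[-2, -14], [-8, 2]]

[[-2, -14], [-8, 2]]


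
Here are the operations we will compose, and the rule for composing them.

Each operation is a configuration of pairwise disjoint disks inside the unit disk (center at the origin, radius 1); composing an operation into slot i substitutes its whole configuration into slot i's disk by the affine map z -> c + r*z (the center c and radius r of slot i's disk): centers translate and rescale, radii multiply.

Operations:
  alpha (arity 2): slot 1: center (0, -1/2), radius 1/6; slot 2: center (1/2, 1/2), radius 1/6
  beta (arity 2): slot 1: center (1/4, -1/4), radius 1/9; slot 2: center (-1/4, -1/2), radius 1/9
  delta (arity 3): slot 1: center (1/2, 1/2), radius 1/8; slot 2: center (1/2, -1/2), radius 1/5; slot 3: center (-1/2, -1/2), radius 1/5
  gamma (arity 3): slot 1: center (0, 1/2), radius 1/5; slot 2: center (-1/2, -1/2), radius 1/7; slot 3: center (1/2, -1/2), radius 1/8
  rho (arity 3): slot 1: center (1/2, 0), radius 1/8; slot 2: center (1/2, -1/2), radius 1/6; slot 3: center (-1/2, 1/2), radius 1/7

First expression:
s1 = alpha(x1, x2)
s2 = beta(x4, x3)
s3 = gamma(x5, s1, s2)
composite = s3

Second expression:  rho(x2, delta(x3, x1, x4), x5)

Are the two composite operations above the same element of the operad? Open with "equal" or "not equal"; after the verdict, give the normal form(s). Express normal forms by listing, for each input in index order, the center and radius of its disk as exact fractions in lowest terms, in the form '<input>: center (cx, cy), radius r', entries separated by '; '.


The first expression reduces to x1: center (-1/2, -4/7), radius 1/42; x2: center (-3/7, -3/7), radius 1/42; x3: center (15/32, -9/16), radius 1/72; x4: center (17/32, -17/32), radius 1/72; x5: center (0, 1/2), radius 1/5
The second expression reduces to x1: center (7/12, -7/12), radius 1/30; x2: center (1/2, 0), radius 1/8; x3: center (7/12, -5/12), radius 1/48; x4: center (5/12, -7/12), radius 1/30; x5: center (-1/2, 1/2), radius 1/7
The normal forms differ: not equal.

not equal: they reduce to x1: center (-1/2, -4/7), radius 1/42; x2: center (-3/7, -3/7), radius 1/42; x3: center (15/32, -9/16), radius 1/72; x4: center (17/32, -17/32), radius 1/72; x5: center (0, 1/2), radius 1/5 and x1: center (7/12, -7/12), radius 1/30; x2: center (1/2, 0), radius 1/8; x3: center (7/12, -5/12), radius 1/48; x4: center (5/12, -7/12), radius 1/30; x5: center (-1/2, 1/2), radius 1/7


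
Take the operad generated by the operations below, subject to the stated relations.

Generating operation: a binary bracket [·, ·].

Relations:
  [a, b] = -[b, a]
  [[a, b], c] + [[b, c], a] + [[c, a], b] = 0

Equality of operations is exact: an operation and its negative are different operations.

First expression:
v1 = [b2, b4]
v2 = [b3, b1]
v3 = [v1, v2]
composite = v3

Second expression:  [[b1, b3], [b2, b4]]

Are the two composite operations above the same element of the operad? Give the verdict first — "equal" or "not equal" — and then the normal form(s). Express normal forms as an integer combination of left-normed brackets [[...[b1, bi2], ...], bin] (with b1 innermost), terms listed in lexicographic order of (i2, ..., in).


equal: each reduces to [[[b1, b3], b2], b4] - [[[b1, b3], b4], b2]

The first expression reduces to [[[b1, b3], b2], b4] - [[[b1, b3], b4], b2]
The second expression reduces to [[[b1, b3], b2], b4] - [[[b1, b3], b4], b2]
Identical normal forms: equal.


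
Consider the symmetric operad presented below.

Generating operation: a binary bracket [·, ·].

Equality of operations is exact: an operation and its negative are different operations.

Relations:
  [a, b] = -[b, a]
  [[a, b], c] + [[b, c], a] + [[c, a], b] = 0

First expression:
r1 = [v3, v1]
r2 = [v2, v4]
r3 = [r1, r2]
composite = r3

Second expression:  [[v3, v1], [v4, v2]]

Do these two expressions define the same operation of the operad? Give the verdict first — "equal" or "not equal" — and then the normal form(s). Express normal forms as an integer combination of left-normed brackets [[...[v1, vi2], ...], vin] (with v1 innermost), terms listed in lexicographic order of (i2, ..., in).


not equal; first: -[[[v1, v3], v2], v4] + [[[v1, v3], v4], v2]; second: [[[v1, v3], v2], v4] - [[[v1, v3], v4], v2]

Normal form of the first expression: -[[[v1, v3], v2], v4] + [[[v1, v3], v4], v2]
Normal form of the second expression: [[[v1, v3], v2], v4] - [[[v1, v3], v4], v2]
The forms do not match — not equal.


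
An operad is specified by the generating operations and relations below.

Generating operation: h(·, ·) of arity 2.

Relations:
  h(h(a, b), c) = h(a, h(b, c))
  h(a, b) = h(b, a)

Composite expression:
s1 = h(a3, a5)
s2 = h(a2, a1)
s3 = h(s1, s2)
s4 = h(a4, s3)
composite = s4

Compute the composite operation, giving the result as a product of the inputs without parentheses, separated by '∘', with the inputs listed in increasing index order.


Key point: h commutes, so take the a-inputs in any fixed order.
h(a3, a5) linearizes to a3 ∘ a5
h(a2, a1) linearizes to a2 ∘ a1
h(h(a3, a5), h(a2, a1)) linearizes to a3 ∘ a5 ∘ a2 ∘ a1
h(a4, h(h(a3, a5), h(a2, a1))) linearizes to a4 ∘ a3 ∘ a5 ∘ a2 ∘ a1
the factors in increasing index order: a1 ∘ a2 ∘ a3 ∘ a4 ∘ a5

a1 ∘ a2 ∘ a3 ∘ a4 ∘ a5


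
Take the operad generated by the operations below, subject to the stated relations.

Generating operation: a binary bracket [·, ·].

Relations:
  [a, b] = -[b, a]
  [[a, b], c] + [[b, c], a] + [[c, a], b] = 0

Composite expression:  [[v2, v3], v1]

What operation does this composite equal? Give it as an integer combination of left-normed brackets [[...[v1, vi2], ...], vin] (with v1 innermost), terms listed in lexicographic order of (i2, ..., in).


-[[v1, v2], v3] + [[v1, v3], v2]

Antisymmetry and Jacobi reduce to v1-anchored left-normed brackets.
Composite bracket: [[v2, v3], v1]
Under [a, b] = ab - ba we get 4 signed associative words (2^2 = 4).
Only words starting with v1 matter:
  v1v2v3 (sign -1) contributes -[[v1, v2], v3]
  v1v3v2 (sign +1) contributes +[[v1, v3], v2]


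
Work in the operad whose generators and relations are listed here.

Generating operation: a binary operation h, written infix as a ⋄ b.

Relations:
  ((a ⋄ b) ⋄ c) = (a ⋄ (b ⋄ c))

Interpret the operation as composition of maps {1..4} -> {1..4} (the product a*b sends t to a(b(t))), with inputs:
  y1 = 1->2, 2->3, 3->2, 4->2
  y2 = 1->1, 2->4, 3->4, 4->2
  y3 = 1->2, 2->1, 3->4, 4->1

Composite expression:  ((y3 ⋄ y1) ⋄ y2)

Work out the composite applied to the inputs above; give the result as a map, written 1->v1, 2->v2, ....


1->1, 2->1, 3->1, 4->4

(y3 ⋄ y1) = 1->1, 2->4, 3->1, 4->1
((y3 ⋄ y1) ⋄ y2) = 1->1, 2->1, 3->1, 4->4


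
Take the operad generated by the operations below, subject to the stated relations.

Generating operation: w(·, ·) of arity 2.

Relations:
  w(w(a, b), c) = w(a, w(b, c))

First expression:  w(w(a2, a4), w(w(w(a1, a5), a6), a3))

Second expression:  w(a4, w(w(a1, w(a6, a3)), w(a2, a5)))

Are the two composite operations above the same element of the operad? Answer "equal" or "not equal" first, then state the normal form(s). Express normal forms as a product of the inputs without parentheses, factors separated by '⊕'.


not equal: they reduce to a2 ⊕ a4 ⊕ a1 ⊕ a5 ⊕ a6 ⊕ a3 and a4 ⊕ a1 ⊕ a6 ⊕ a3 ⊕ a2 ⊕ a5

The first composite normalizes to a2 ⊕ a4 ⊕ a1 ⊕ a5 ⊕ a6 ⊕ a3
The second composite normalizes to a4 ⊕ a1 ⊕ a6 ⊕ a3 ⊕ a2 ⊕ a5
Different reductions; not equal.


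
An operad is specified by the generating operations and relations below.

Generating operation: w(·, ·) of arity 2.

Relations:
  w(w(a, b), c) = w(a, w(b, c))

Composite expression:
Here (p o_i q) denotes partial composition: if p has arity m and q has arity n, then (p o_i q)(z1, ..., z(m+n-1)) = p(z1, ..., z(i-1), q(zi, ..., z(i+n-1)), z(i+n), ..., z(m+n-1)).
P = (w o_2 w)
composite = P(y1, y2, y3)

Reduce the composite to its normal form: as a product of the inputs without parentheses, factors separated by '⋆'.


y1 ⋆ y2 ⋆ y3

Every regrouping of w is equal, so read the y-inputs in written order.
w(y2, y3) collapses to y2 ⋆ y3
w(y1, w(y2, y3)) collapses to y1 ⋆ y2 ⋆ y3


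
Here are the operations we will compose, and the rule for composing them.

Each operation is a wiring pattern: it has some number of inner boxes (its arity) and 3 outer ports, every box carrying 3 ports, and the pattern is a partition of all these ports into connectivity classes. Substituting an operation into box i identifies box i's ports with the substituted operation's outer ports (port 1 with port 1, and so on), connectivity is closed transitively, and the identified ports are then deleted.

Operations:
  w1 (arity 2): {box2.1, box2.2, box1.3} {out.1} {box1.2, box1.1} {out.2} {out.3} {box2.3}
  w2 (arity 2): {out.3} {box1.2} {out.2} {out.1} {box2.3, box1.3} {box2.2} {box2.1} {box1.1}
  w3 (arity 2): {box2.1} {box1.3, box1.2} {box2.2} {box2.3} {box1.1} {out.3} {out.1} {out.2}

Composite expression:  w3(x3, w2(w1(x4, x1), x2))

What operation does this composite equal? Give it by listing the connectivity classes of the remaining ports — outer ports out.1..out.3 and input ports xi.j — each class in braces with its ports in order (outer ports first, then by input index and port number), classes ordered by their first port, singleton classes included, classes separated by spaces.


{out.1} {out.2} {out.3} {x1.1, x1.2, x4.3} {x1.3} {x2.1} {x2.2} {x2.3} {x3.1} {x3.2, x3.3} {x4.1, x4.2}


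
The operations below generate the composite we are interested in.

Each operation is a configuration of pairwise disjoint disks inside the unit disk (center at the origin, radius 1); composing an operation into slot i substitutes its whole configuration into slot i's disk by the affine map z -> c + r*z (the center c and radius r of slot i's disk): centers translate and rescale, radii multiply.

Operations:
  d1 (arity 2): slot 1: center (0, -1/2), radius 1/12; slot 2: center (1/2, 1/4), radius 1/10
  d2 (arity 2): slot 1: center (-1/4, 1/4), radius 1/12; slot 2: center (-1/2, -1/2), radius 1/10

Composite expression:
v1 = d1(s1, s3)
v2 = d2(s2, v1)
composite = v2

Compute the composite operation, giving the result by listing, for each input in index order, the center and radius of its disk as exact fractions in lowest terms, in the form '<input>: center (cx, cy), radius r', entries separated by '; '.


Below d2, radii multiply path by path; the s-disk centers shift.
s2: after 1 affine step, its disk has center (-1/4, 1/4), radius 1/12
s1: after 2 affine steps, its disk has center (-1/2, -11/20), radius 1/120
s3: after 2 affine steps, its disk has center (-9/20, -19/40), radius 1/100

s1: center (-1/2, -11/20), radius 1/120; s2: center (-1/4, 1/4), radius 1/12; s3: center (-9/20, -19/40), radius 1/100


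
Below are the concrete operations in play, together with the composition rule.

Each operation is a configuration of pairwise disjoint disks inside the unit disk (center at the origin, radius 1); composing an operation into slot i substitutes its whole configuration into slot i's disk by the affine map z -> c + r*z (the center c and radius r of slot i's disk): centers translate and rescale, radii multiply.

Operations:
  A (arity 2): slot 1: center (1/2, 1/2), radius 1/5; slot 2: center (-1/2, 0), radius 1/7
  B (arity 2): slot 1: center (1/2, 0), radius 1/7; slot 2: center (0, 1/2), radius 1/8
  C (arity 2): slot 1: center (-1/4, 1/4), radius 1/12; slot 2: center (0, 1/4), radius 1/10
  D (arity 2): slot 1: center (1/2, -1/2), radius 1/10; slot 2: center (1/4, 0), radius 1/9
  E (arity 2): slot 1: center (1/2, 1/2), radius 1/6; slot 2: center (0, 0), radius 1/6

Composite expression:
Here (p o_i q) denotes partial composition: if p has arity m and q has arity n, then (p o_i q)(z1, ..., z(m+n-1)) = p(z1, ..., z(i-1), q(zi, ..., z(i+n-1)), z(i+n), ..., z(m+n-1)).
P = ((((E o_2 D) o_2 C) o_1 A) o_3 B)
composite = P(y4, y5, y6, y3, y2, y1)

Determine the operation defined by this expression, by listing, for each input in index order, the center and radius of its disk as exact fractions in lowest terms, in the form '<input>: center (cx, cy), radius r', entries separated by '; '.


y1: center (1/24, 0), radius 1/54; y2: center (1/12, -19/240), radius 1/600; y3: center (19/240, -113/1440), radius 1/5760; y4: center (7/12, 7/12), radius 1/30; y5: center (5/12, 1/2), radius 1/42; y6: center (23/288, -19/240), radius 1/5040

Only the slot chain above each y matters under E; compose those maps.
y4: after 2 affine steps, its disk has center (7/12, 7/12), radius 1/30
y5: after 2 affine steps, its disk has center (5/12, 1/2), radius 1/42
y6: after 4 affine steps, its disk has center (23/288, -19/240), radius 1/5040
y3: after 4 affine steps, its disk has center (19/240, -113/1440), radius 1/5760
y2: after 3 affine steps, its disk has center (1/12, -19/240), radius 1/600
y1: after 2 affine steps, its disk has center (1/24, 0), radius 1/54


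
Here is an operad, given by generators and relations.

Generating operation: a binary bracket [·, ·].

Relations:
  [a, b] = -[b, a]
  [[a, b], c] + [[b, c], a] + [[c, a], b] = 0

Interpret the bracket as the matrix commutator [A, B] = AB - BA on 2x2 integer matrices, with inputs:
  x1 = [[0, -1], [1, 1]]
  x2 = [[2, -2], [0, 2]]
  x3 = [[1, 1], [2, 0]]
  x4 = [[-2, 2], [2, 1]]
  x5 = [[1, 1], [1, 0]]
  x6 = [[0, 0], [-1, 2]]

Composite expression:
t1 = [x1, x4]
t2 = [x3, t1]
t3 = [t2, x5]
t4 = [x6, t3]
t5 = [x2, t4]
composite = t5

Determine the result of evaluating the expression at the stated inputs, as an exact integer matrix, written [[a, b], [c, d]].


[[204, 60], [0, -204]]

[x1, x4] = [[-4, -5], [-1, 4]]
[x3, [x1, x4]] = [[9, 3], [-15, -9]]
[[x3, [x1, x4]], x5] = [[18, 15], [-33, -18]]
[x6, [[x3, [x1, x4]], x5]] = [[15, -30], [-102, -15]]
[x2, [x6, [[x3, [x1, x4]], x5]]] = [[204, 60], [0, -204]]


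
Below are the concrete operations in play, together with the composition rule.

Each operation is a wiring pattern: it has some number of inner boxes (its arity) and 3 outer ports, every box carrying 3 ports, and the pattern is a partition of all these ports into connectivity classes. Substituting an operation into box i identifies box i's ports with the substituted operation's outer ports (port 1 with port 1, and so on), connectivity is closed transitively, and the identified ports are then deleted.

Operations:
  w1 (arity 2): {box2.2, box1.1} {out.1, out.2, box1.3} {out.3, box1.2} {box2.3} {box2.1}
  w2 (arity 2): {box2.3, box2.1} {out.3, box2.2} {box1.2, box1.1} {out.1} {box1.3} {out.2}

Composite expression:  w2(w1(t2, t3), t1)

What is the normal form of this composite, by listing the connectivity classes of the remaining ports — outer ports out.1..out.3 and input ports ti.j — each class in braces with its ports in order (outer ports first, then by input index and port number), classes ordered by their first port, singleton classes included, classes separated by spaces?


Substituting into w2 glues patterns; closure does the rest.
after w1, the pattern on (t2, t3) reads {out.1, out.2, t2.3} {out.3, t2.2} {t2.1, t3.2} {t3.1} {t3.3} (out.j = its outer ports)
after w2, the pattern on (t2, t3, t1) reads {out.1} {out.2} {out.3, t1.2} {t1.1, t1.3} {t2.1, t3.2} {t2.2} {t2.3} {t3.1} {t3.3} (out.j = its outer ports)

{out.1} {out.2} {out.3, t1.2} {t1.1, t1.3} {t2.1, t3.2} {t2.2} {t2.3} {t3.1} {t3.3}


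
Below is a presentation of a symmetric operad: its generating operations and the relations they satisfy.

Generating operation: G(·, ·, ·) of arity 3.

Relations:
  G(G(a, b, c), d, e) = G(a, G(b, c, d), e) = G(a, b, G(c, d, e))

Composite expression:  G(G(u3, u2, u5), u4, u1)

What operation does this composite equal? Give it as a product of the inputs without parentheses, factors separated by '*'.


Every regrouping of G is equal, so read the u-inputs in written order.
G(u3, u2, u5) reduces to u3 * u2 * u5
G(G(u3, u2, u5), u4, u1) reduces to u3 * u2 * u5 * u4 * u1

u3 * u2 * u5 * u4 * u1


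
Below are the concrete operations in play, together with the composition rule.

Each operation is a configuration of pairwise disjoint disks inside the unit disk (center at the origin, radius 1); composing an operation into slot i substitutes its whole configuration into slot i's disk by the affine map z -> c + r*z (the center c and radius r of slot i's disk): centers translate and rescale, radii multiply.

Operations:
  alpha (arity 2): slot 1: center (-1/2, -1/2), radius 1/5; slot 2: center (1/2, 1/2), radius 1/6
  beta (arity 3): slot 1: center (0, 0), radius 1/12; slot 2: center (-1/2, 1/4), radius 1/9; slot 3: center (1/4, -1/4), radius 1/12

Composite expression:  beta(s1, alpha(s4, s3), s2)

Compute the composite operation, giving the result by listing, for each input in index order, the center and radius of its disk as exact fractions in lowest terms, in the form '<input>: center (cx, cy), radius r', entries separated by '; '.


Nesting under beta composes maps z -> c + r*z down each s-path.
input s1: composing its 1 substitution step yields center (0, 0), radius 1/12
input s4: composing its 2 substitution steps yields center (-5/9, 7/36), radius 1/45
input s3: composing its 2 substitution steps yields center (-4/9, 11/36), radius 1/54
input s2: composing its 1 substitution step yields center (1/4, -1/4), radius 1/12

s1: center (0, 0), radius 1/12; s2: center (1/4, -1/4), radius 1/12; s3: center (-4/9, 11/36), radius 1/54; s4: center (-5/9, 7/36), radius 1/45


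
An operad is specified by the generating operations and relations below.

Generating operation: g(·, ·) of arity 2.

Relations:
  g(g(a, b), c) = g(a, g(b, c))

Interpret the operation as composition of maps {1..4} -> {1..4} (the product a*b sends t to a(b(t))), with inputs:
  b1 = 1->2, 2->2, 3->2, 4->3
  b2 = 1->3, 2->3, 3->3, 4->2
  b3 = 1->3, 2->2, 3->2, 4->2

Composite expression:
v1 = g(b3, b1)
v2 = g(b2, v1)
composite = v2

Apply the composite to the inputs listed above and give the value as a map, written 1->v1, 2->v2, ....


1->3, 2->3, 3->3, 4->3

g(b3, b1) = 1->2, 2->2, 3->2, 4->2
g(b2, g(b3, b1)) = 1->3, 2->3, 3->3, 4->3


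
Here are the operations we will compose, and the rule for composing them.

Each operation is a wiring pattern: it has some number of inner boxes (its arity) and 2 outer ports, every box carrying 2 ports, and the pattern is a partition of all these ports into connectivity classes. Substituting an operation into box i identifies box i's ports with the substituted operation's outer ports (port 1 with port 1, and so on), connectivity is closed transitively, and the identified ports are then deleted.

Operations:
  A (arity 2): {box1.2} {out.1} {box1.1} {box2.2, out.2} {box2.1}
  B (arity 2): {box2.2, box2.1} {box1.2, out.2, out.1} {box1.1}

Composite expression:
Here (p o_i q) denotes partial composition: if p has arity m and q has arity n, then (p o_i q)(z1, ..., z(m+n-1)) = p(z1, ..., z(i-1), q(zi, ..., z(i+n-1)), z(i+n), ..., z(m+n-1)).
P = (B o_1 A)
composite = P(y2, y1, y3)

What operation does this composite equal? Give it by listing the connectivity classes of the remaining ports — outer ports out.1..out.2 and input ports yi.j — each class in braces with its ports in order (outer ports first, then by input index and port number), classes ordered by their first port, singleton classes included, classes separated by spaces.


{out.1, out.2, y1.2} {y1.1} {y2.1} {y2.2} {y3.1, y3.2}


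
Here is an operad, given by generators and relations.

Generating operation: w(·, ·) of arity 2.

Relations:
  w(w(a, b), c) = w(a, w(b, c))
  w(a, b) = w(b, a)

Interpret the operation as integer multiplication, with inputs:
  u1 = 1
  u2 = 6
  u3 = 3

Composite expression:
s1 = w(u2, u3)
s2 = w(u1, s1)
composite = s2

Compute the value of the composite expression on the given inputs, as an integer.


18

w(u2, u3) = 18
w(u1, w(u2, u3)) = 18
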